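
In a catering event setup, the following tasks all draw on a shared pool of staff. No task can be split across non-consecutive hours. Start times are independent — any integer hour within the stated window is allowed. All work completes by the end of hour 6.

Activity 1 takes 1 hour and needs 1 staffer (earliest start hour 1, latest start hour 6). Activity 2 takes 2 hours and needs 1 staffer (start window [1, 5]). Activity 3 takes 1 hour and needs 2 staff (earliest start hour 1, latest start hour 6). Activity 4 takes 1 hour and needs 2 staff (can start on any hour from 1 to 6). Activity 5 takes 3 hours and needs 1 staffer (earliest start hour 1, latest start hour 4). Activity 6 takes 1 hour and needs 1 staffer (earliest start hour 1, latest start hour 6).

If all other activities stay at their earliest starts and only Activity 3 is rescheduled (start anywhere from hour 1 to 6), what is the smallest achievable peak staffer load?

Activity 3@1: h1:8  h2:2  h3:1  h4:0  h5:0  h6:0 → peak 8
Activity 3@2: h1:6  h2:4  h3:1  h4:0  h5:0  h6:0 → peak 6
Activity 3@3: h1:6  h2:2  h3:3  h4:0  h5:0  h6:0 → peak 6
Activity 3@4: h1:6  h2:2  h3:1  h4:2  h5:0  h6:0 → peak 6
Activity 3@5: h1:6  h2:2  h3:1  h4:0  h5:2  h6:0 → peak 6
Activity 3@6: h1:6  h2:2  h3:1  h4:0  h5:0  h6:2 → peak 6
Best is Activity 3@2, peak 6.

6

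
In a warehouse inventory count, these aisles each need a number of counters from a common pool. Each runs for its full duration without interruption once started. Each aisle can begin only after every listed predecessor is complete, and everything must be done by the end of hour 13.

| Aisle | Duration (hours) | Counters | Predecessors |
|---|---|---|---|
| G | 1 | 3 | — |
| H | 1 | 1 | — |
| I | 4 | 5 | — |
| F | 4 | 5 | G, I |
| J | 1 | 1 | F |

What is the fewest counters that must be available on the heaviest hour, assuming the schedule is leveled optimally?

Early-start (G@1, H@1, I@1, F@5, J@9) gives peak 9: h1:9  h2:5  h3:5  h4:5  h5:5  h6:5  h7:5  h8:5  h9:1  h10:0  h11:0  h12:0  h13:0.
Shift I→2, F→6, J→10.
Schedule G@1, H@1, I@2, F@6, J@10: h1:4  h2:5  h3:5  h4:5  h5:5  h6:5  h7:5  h8:5  h9:5  h10:1  h11:0  h12:0  h13:0 — peak 5.

5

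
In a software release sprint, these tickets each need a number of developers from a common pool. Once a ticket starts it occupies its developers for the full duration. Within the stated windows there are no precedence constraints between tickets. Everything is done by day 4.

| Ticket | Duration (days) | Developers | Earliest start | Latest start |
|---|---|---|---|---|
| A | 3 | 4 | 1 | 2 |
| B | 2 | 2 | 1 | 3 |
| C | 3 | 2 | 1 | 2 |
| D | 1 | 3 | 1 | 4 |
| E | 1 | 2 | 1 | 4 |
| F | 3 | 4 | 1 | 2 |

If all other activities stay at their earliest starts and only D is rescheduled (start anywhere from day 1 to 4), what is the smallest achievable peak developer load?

D@1: d1:17  d2:12  d3:10  d4:0 → peak 17
D@2: d1:14  d2:15  d3:10  d4:0 → peak 15
D@3: d1:14  d2:12  d3:13  d4:0 → peak 14
D@4: d1:14  d2:12  d3:10  d4:3 → peak 14
Best is D@3, peak 14.

14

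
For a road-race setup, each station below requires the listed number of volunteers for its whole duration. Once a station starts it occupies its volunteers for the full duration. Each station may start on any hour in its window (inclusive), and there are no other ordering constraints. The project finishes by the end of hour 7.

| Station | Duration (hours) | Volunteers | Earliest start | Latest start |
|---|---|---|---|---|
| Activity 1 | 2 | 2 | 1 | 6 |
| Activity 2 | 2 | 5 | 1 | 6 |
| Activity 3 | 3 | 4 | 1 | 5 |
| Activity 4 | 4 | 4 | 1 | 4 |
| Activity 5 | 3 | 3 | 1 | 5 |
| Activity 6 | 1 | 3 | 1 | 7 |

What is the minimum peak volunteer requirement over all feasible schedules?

8

Early-start (Activity 1@1, Activity 2@1, Activity 3@1, Activity 4@1, Activity 5@1, Activity 6@1) gives peak 21: h1:21  h2:18  h3:11  h4:4  h5:0  h6:0  h7:0.
Shift Activity 1→3, Activity 3→5, Activity 4→4, Activity 6→3.
Schedule Activity 1@3, Activity 2@1, Activity 3@5, Activity 4@4, Activity 5@1, Activity 6@3: h1:8  h2:8  h3:8  h4:6  h5:8  h6:8  h7:8 — peak 8.
Total volunteer-hours = 54 over 7 hours ⇒ peak ≥ ⌈54/7⌉ = 8, so 8 is optimal.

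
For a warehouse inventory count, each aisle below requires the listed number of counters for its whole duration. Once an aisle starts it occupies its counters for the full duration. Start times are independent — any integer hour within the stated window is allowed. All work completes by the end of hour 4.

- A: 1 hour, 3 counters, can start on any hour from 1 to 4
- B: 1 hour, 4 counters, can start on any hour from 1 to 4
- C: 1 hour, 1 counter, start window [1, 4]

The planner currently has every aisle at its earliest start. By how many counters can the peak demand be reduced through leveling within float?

4

Early-start peak: h1:8  h2:0  h3:0  h4:0 ⇒ 8.
Leveled (A@1, B@2, C@1): h1:4  h2:4  h3:0  h4:0 ⇒ 4.
Reduction 8 − 4 = 4.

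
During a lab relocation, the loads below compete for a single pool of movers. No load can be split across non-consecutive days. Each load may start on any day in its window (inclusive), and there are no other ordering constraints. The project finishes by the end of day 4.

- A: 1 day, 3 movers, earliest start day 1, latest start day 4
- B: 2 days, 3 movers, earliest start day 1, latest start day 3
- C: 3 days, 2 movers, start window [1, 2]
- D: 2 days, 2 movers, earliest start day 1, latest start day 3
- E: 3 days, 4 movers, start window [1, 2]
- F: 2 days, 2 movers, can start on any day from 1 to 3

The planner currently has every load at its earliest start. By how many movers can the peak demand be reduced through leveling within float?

Early-start peak: d1:16  d2:13  d3:6  d4:0 ⇒ 16.
Leveled (A@1, B@1, C@1, D@3, E@2, F@3): d1:8  d2:9  d3:10  d4:8 ⇒ 10.
Reduction 16 − 10 = 6.

6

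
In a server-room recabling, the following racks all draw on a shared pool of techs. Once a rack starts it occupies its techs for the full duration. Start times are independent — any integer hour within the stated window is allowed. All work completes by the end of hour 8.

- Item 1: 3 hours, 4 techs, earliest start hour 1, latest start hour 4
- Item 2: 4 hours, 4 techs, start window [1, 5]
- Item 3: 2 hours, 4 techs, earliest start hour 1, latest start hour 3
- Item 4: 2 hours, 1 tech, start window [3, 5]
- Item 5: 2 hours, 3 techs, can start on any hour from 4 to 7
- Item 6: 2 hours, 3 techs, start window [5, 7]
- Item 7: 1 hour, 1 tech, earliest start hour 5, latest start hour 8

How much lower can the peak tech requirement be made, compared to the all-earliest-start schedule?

4

Early-start peak: h1:12  h2:12  h3:9  h4:8  h5:7  h6:3  h7:0  h8:0 ⇒ 12.
Leveled (Item 1@1, Item 2@3, Item 3@1, Item 4@4, Item 5@4, Item 6@6, Item 7@6): h1:8  h2:8  h3:8  h4:8  h5:8  h6:8  h7:3  h8:0 ⇒ 8.
Reduction 12 − 8 = 4.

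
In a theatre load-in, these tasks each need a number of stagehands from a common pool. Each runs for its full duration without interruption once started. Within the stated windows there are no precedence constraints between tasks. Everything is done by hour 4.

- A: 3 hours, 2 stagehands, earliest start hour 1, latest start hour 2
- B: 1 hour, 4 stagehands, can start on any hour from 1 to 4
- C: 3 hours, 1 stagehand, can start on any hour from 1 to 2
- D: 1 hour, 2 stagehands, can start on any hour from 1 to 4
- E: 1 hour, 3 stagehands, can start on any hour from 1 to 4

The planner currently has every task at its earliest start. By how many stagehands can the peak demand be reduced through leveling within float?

Early-start peak: h1:12  h2:3  h3:3  h4:0 ⇒ 12.
Leveled (A@1, B@4, C@2, D@2, E@1): h1:5  h2:5  h3:3  h4:5 ⇒ 5.
Reduction 12 − 5 = 7.

7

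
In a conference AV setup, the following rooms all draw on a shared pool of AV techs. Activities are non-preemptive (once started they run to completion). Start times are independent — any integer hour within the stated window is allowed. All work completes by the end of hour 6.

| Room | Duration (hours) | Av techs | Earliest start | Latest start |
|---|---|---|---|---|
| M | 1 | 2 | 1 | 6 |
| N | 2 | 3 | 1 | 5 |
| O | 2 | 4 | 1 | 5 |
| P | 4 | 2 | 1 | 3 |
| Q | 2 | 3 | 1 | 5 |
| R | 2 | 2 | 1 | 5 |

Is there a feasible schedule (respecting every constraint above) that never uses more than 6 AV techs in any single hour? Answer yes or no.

Schedule M@1, N@5, O@3, P@1, Q@5, R@1: h1:6  h2:4  h3:6  h4:6  h5:6  h6:6 — peak 6 ≤ 6.

yes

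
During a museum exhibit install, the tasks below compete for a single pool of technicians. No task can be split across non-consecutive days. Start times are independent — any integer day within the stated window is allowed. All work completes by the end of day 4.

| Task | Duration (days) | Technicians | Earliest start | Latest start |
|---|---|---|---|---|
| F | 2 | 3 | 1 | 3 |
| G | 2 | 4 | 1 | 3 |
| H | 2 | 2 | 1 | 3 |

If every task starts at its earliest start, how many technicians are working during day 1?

At early start, day 1 has: F, G, H.
Demand: 3 + 4 + 2 = 9.

9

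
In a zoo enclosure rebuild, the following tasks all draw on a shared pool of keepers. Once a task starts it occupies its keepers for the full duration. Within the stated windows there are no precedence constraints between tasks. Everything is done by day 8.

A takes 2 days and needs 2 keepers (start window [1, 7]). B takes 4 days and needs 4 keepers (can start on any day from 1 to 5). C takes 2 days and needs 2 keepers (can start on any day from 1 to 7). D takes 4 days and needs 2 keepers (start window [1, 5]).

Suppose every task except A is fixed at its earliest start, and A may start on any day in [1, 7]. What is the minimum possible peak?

8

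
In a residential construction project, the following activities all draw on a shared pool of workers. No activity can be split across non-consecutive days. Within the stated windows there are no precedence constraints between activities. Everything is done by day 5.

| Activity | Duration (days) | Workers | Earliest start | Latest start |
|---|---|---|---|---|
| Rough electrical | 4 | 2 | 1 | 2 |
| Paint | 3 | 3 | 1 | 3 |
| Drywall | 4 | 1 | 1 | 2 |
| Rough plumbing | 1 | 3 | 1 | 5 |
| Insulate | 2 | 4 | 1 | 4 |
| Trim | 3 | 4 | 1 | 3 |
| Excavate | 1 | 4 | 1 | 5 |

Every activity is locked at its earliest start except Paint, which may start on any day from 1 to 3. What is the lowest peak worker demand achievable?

Paint@1: d1:21  d2:14  d3:10  d4:3  d5:0 → peak 21
Paint@2: d1:18  d2:14  d3:10  d4:6  d5:0 → peak 18
Paint@3: d1:18  d2:11  d3:10  d4:6  d5:3 → peak 18
Best is Paint@2, peak 18.

18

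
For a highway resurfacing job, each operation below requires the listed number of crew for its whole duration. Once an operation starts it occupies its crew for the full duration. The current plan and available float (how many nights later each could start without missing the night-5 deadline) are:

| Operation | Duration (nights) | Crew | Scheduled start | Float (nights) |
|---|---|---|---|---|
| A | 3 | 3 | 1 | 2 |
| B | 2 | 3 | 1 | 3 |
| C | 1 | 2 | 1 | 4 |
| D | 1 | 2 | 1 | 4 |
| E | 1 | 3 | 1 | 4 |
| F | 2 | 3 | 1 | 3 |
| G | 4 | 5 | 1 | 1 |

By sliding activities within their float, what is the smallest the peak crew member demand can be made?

11

Early-start (A@1, B@1, C@1, D@1, E@1, F@1, G@1) gives peak 21: n1:21  n2:14  n3:8  n4:5  n5:0.
Shift E→3, F→4, G→2.
Schedule A@1, B@1, C@1, D@1, E@3, F@4, G@2: n1:10  n2:11  n3:11  n4:8  n5:8 — peak 11.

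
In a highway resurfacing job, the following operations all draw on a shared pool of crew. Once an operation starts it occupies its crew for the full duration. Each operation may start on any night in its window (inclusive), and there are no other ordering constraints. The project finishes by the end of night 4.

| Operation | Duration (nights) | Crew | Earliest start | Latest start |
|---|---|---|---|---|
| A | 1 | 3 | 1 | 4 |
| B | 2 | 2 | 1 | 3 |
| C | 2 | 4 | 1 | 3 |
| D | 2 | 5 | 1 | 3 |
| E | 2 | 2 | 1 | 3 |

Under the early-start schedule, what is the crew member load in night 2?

13

At early start, night 2 has: B, C, D, E.
Demand: 2 + 4 + 5 + 2 = 13.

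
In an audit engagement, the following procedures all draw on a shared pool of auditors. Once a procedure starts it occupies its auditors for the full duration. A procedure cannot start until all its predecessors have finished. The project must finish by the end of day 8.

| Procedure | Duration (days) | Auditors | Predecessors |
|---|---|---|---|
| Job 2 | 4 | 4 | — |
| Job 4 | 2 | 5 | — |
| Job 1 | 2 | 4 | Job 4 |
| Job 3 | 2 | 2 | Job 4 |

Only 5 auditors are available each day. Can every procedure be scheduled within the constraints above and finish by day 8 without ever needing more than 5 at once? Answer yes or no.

The minimum achievable peak is 6; 5 < 6, so no feasible schedule stays within the cap.

no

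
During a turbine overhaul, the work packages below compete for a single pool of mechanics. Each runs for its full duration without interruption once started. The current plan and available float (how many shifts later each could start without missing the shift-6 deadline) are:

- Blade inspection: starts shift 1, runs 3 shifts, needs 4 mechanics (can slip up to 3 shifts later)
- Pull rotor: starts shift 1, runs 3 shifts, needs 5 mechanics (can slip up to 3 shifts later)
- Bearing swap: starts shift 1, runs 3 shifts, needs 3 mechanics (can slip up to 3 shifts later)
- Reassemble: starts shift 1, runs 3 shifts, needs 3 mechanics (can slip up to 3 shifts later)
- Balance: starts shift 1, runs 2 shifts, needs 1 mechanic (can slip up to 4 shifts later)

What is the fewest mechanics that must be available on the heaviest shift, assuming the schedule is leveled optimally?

Early-start (Blade inspection@1, Pull rotor@1, Bearing swap@1, Reassemble@1, Balance@1) gives peak 16: s1:16  s2:16  s3:15  s4:0  s5:0  s6:0.
Shift Pull rotor→4, Reassemble→4.
Schedule Blade inspection@1, Pull rotor@4, Bearing swap@1, Reassemble@4, Balance@1: s1:8  s2:8  s3:7  s4:8  s5:8  s6:8 — peak 8.
Total mechanic-shifts = 47 over 6 shifts ⇒ peak ≥ ⌈47/6⌉ = 8, so 8 is optimal.

8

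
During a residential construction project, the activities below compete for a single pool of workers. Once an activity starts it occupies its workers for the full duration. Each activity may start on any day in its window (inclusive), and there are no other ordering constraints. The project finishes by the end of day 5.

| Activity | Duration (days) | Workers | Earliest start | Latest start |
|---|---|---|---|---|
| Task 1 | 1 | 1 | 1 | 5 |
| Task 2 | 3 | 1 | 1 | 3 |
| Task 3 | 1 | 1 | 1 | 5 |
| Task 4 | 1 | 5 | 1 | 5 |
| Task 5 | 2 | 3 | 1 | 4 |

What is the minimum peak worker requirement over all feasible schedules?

5

Early-start (Task 1@1, Task 2@1, Task 3@1, Task 4@1, Task 5@1) gives peak 11: d1:11  d2:4  d3:1  d4:0  d5:0.
Shift Task 4→4, Task 5→2.
Schedule Task 1@1, Task 2@1, Task 3@1, Task 4@4, Task 5@2: d1:3  d2:4  d3:4  d4:5  d5:0 — peak 5.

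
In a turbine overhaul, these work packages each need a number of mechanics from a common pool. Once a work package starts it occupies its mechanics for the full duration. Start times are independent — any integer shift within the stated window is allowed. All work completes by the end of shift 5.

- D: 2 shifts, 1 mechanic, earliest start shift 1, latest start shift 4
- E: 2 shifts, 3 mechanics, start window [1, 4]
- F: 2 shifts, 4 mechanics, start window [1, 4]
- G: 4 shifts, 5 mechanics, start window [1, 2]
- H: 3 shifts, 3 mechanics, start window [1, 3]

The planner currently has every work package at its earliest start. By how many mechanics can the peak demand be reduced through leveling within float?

Early-start peak: s1:16  s2:16  s3:8  s4:5  s5:0 ⇒ 16.
Leveled (D@1, E@3, F@1, G@1, H@3): s1:10  s2:10  s3:11  s4:11  s5:3 ⇒ 11.
Reduction 16 − 11 = 5.

5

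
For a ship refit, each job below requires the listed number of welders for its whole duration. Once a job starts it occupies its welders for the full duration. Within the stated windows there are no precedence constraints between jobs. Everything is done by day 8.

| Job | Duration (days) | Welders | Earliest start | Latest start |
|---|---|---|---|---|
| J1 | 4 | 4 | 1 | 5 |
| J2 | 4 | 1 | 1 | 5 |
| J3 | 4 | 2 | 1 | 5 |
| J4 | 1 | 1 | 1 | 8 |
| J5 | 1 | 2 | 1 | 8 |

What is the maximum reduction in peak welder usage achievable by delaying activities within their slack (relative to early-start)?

5

Early-start peak: d1:10  d2:7  d3:7  d4:7  d5:0  d6:0  d7:0  d8:0 ⇒ 10.
Leveled (J1@1, J2@1, J3@5, J4@5, J5@5): d1:5  d2:5  d3:5  d4:5  d5:5  d6:2  d7:2  d8:2 ⇒ 5.
Reduction 10 − 5 = 5.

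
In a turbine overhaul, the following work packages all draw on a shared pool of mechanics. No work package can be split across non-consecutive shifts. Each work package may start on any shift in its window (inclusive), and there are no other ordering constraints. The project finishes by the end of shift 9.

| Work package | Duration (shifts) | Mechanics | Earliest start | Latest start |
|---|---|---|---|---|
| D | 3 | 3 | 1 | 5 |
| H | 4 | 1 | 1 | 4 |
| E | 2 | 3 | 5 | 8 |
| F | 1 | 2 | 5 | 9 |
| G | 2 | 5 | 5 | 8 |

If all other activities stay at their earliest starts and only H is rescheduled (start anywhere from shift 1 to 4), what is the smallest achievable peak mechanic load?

H@1: s1:4  s2:4  s3:4  s4:1  s5:10  s6:8  s7:0  s8:0  s9:0 → peak 10
H@2: s1:3  s2:4  s3:4  s4:1  s5:11  s6:8  s7:0  s8:0  s9:0 → peak 11
H@3: s1:3  s2:3  s3:4  s4:1  s5:11  s6:9  s7:0  s8:0  s9:0 → peak 11
H@4: s1:3  s2:3  s3:3  s4:1  s5:11  s6:9  s7:1  s8:0  s9:0 → peak 11
Best is H@1, peak 10.

10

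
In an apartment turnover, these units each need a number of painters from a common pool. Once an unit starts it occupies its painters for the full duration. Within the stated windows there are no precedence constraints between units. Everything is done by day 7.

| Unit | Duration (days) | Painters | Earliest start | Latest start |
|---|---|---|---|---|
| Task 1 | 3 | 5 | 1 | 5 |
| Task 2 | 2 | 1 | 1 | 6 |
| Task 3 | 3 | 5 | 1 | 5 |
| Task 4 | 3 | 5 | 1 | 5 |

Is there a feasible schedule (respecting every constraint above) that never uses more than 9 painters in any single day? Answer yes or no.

The minimum achievable peak is 10; 9 < 10, so no feasible schedule stays within the cap.

no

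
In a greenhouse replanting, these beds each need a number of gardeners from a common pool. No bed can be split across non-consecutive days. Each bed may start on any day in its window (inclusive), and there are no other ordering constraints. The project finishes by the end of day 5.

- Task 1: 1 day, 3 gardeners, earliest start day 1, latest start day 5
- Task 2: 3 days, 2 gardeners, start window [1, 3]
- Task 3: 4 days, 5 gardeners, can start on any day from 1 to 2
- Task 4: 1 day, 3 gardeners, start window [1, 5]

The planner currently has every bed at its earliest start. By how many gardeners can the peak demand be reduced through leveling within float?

6

Early-start peak: d1:13  d2:7  d3:7  d4:5  d5:0 ⇒ 13.
Leveled (Task 1@1, Task 2@2, Task 3@2, Task 4@1): d1:6  d2:7  d3:7  d4:7  d5:5 ⇒ 7.
Reduction 13 − 7 = 6.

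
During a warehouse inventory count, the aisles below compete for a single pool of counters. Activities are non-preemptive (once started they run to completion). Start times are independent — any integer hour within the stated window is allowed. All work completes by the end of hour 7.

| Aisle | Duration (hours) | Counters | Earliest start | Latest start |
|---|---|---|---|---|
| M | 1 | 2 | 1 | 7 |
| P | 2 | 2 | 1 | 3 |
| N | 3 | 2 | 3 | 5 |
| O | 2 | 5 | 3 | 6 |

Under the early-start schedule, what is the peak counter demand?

Early-start schedule: M@1, P@1, N@3, O@3.
Load per hour: hour 1: 4, hour 2: 2, hour 3: 7, hour 4: 7, hour 5: 2, hour 6: 0, hour 7: 0.
Peak is 7.

7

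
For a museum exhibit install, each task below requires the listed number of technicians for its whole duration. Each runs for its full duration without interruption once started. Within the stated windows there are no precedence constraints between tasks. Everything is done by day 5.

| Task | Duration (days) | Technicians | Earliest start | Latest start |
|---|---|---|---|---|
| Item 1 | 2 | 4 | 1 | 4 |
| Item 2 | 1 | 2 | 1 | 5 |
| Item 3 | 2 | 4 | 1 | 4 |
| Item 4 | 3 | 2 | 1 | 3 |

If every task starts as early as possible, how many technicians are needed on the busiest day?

12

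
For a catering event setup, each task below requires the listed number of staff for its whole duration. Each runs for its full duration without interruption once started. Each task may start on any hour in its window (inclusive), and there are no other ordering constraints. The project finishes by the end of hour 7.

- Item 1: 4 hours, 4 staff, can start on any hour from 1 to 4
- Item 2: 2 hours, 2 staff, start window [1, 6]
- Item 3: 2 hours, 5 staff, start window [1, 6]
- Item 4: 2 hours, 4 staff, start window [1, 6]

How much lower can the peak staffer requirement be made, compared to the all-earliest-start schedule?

Early-start peak: h1:15  h2:15  h3:4  h4:4  h5:0  h6:0  h7:0 ⇒ 15.
Leveled (Item 1@1, Item 2@1, Item 3@5, Item 4@3): h1:6  h2:6  h3:8  h4:8  h5:5  h6:5  h7:0 ⇒ 8.
Reduction 15 − 8 = 7.

7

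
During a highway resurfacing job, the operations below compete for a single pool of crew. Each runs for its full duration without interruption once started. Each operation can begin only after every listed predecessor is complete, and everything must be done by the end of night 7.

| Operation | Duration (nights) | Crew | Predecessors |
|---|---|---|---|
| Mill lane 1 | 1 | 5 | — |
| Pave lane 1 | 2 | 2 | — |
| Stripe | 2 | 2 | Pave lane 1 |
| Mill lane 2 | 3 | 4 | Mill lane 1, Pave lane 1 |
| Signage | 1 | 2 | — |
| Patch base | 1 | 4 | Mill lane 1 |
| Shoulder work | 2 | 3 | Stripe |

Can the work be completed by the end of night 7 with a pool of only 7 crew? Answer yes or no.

Schedule Mill lane 1@1, Pave lane 1@1, Stripe@3, Mill lane 2@3, Signage@2, Patch base@6, Shoulder work@5: n1:7  n2:4  n3:6  n4:6  n5:7  n6:7  n7:0 — peak 7 ≤ 7.

yes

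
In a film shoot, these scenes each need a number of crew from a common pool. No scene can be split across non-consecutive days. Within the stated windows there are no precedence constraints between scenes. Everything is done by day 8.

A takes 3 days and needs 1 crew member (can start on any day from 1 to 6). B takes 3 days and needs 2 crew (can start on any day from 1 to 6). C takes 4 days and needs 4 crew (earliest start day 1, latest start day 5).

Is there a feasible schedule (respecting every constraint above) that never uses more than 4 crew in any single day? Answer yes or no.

yes

Schedule A@1, B@1, C@4: d1:3  d2:3  d3:3  d4:4  d5:4  d6:4  d7:4  d8:0 — peak 4 ≤ 4.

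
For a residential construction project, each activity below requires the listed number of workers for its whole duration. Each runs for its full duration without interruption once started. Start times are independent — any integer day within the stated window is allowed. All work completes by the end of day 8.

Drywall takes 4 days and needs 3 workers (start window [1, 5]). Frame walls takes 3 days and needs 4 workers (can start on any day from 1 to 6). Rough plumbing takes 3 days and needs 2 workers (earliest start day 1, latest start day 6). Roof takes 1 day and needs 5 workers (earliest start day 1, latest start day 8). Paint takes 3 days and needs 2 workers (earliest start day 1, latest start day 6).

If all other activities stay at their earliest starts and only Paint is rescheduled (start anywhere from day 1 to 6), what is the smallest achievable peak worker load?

14

Paint@1: d1:16  d2:11  d3:11  d4:3  d5:0  d6:0  d7:0  d8:0 → peak 16
Paint@2: d1:14  d2:11  d3:11  d4:5  d5:0  d6:0  d7:0  d8:0 → peak 14
Paint@3: d1:14  d2:9  d3:11  d4:5  d5:2  d6:0  d7:0  d8:0 → peak 14
Paint@4: d1:14  d2:9  d3:9  d4:5  d5:2  d6:2  d7:0  d8:0 → peak 14
Paint@5: d1:14  d2:9  d3:9  d4:3  d5:2  d6:2  d7:2  d8:0 → peak 14
Paint@6: d1:14  d2:9  d3:9  d4:3  d5:0  d6:2  d7:2  d8:2 → peak 14
Best is Paint@2, peak 14.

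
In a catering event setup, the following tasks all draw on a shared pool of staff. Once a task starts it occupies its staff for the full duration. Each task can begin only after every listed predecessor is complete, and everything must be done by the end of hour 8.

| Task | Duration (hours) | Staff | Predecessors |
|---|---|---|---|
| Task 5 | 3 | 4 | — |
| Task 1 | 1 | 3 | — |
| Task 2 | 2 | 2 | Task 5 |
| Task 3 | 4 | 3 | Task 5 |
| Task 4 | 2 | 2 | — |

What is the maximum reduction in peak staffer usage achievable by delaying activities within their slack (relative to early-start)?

4

Early-start peak: h1:9  h2:6  h3:4  h4:5  h5:5  h6:3  h7:3  h8:0 ⇒ 9.
Leveled (Task 5@1, Task 1@4, Task 2@4, Task 3@5, Task 4@6): h1:4  h2:4  h3:4  h4:5  h5:5  h6:5  h7:5  h8:3 ⇒ 5.
Reduction 9 − 5 = 4.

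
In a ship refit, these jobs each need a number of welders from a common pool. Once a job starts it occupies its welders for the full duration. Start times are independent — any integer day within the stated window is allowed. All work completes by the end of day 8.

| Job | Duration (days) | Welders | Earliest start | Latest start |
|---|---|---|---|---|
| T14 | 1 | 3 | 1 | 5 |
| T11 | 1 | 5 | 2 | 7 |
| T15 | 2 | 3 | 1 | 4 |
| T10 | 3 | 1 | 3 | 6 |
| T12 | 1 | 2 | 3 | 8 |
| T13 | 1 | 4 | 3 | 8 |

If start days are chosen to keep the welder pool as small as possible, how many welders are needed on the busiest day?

5

Early-start (T14@1, T11@2, T15@1, T10@3, T12@3, T13@3) gives peak 8: d1:6  d2:8  d3:7  d4:1  d5:1  d6:0  d7:0  d8:0.
Shift T15→3, T12→5, T13→6.
Schedule T14@1, T11@2, T15@3, T10@3, T12@5, T13@6: d1:3  d2:5  d3:4  d4:4  d5:3  d6:4  d7:0  d8:0 — peak 5.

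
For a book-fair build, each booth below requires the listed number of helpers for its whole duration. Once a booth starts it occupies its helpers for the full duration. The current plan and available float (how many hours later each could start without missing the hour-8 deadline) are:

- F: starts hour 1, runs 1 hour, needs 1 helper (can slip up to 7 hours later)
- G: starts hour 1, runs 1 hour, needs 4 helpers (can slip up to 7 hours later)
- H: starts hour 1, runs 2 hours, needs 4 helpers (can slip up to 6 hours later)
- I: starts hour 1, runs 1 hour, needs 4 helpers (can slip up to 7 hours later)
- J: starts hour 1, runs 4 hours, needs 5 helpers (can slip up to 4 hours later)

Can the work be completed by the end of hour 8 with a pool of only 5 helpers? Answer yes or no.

yes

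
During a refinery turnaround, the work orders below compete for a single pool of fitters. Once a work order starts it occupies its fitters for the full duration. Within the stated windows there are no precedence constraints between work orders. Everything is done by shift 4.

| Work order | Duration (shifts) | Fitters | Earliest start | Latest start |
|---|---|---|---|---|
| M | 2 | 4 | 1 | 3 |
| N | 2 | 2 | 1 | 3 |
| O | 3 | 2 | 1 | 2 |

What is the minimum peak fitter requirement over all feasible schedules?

Early-start (M@1, N@1, O@1) gives peak 8: s1:8  s2:8  s3:2  s4:0.
Shift N→3.
Schedule M@1, N@3, O@1: s1:6  s2:6  s3:4  s4:2 — peak 6.
No arrangement of the 18 feasible schedules does better.

6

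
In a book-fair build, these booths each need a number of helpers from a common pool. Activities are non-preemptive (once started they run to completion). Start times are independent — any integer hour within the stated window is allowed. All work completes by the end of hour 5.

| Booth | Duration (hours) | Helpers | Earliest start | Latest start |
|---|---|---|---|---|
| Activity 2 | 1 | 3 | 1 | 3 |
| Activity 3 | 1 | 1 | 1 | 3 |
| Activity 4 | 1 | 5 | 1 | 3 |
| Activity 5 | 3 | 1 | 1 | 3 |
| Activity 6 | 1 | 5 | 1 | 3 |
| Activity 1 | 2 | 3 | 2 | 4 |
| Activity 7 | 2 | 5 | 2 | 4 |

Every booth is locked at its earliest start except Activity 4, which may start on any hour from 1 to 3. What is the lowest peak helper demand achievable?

14

Activity 4@1: h1:15  h2:9  h3:9  h4:0  h5:0 → peak 15
Activity 4@2: h1:10  h2:14  h3:9  h4:0  h5:0 → peak 14
Activity 4@3: h1:10  h2:9  h3:14  h4:0  h5:0 → peak 14
Best is Activity 4@2, peak 14.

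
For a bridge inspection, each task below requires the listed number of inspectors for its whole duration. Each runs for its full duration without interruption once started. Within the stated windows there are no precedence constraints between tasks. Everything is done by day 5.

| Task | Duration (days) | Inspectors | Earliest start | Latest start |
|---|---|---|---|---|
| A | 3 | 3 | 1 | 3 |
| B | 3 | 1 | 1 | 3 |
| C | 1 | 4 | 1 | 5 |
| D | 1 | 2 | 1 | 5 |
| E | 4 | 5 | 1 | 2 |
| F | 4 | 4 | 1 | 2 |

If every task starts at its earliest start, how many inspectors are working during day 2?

13

At early start, day 2 has: A, B, E, F.
Demand: 3 + 1 + 5 + 4 = 13.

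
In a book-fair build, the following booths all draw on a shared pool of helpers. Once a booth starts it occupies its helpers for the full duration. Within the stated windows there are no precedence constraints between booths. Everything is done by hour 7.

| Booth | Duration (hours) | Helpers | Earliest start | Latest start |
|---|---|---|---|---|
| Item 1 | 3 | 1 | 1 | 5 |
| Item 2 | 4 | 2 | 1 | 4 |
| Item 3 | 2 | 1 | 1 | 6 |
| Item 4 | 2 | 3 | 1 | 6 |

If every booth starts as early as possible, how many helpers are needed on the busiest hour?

7

Early-start schedule: Item 1@1, Item 2@1, Item 3@1, Item 4@1.
Load per hour: hour 1: 7, hour 2: 7, hour 3: 3, hour 4: 2, hour 5: 0, hour 6: 0, hour 7: 0.
Peak is 7.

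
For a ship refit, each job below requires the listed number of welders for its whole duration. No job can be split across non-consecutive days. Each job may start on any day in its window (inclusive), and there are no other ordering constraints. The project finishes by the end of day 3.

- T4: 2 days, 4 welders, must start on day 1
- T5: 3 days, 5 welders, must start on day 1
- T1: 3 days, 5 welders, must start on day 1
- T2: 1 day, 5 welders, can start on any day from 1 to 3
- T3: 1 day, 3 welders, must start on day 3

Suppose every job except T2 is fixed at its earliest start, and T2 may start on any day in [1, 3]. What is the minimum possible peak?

T2@1: d1:19  d2:14  d3:13 → peak 19
T2@2: d1:14  d2:19  d3:13 → peak 19
T2@3: d1:14  d2:14  d3:18 → peak 18
Best is T2@3, peak 18.

18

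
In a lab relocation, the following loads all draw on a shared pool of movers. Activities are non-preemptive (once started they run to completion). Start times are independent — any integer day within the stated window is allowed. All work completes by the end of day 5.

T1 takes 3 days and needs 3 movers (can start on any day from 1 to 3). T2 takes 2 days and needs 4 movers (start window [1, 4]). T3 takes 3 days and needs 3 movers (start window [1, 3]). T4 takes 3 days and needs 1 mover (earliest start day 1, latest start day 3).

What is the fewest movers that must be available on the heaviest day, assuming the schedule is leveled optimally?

7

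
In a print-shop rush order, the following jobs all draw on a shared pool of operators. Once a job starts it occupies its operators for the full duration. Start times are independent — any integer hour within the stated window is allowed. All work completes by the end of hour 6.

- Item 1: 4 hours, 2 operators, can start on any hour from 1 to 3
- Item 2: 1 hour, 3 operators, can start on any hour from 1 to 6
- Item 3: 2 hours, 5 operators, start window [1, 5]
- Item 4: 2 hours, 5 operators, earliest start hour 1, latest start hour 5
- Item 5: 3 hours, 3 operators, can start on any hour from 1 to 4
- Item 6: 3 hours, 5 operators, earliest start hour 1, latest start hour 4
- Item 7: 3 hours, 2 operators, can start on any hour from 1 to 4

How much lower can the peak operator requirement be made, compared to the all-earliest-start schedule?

Early-start peak: h1:25  h2:22  h3:12  h4:2  h5:0  h6:0 ⇒ 25.
Leveled (Item 1@1, Item 2@1, Item 3@1, Item 4@2, Item 5@3, Item 6@4, Item 7@3): h1:10  h2:12  h3:12  h4:12  h5:10  h6:5 ⇒ 12.
Reduction 25 − 12 = 13.

13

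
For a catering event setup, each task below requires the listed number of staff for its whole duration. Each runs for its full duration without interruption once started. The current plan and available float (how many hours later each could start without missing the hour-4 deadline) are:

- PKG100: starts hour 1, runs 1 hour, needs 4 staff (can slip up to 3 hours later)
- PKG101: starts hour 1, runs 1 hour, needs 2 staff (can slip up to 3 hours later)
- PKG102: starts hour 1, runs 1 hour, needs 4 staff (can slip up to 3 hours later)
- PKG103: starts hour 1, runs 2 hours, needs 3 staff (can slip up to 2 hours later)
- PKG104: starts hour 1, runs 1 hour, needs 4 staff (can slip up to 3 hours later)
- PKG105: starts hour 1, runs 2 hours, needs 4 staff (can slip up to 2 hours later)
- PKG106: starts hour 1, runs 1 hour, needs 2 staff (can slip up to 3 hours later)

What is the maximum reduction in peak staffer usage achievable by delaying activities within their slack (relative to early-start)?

Early-start peak: h1:23  h2:7  h3:0  h4:0 ⇒ 23.
Leveled (PKG100@1, PKG101@1, PKG102@2, PKG103@2, PKG104@4, PKG105@3, PKG106@1): h1:8  h2:7  h3:7  h4:8 ⇒ 8.
Reduction 23 − 8 = 15.

15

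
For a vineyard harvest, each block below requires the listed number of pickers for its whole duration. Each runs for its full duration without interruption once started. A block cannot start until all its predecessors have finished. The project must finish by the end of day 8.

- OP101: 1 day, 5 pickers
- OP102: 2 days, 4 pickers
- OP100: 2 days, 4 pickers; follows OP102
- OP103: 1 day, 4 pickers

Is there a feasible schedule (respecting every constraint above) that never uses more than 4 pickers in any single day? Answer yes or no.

no

The minimum achievable peak is 5; 4 < 5, so no feasible schedule stays within the cap.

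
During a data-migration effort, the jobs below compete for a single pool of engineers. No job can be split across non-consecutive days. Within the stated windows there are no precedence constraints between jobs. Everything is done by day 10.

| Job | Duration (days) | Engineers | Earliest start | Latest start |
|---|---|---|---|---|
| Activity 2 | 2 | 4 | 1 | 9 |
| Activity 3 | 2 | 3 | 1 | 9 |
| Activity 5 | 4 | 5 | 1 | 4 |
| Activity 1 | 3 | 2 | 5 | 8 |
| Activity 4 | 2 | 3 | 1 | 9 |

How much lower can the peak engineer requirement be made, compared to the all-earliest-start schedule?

10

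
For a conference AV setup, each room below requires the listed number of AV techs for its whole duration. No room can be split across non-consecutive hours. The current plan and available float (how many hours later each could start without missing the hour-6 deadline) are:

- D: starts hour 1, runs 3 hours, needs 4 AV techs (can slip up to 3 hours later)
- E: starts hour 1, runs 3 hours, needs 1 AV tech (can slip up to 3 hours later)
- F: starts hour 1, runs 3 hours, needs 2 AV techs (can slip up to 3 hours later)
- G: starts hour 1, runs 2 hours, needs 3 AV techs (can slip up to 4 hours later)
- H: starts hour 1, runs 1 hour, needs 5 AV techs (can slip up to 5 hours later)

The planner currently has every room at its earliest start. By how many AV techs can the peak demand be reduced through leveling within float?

Early-start peak: h1:15  h2:10  h3:7  h4:0  h5:0  h6:0 ⇒ 15.
Leveled (D@1, E@4, F@1, G@4, H@6): h1:6  h2:6  h3:6  h4:4  h5:4  h6:6 ⇒ 6.
Reduction 15 − 6 = 9.

9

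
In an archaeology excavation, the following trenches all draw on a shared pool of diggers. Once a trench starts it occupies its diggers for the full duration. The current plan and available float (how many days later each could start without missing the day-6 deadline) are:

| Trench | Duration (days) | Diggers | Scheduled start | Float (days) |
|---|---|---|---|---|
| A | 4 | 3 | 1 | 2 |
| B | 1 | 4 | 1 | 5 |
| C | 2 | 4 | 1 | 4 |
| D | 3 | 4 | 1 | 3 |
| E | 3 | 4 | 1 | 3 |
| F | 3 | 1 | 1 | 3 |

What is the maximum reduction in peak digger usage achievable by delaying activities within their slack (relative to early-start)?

Early-start peak: d1:20  d2:16  d3:12  d4:3  d5:0  d6:0 ⇒ 20.
Leveled (A@1, B@1, C@2, D@1, E@4, F@4): d1:11  d2:11  d3:11  d4:8  d5:5  d6:5 ⇒ 11.
Reduction 20 − 11 = 9.

9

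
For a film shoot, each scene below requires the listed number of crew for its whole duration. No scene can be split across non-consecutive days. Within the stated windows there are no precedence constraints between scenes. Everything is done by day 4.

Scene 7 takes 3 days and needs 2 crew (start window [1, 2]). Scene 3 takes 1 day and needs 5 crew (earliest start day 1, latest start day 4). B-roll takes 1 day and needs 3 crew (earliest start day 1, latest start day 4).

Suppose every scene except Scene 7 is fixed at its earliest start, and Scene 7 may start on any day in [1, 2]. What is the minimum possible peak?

Scene 7@1: d1:10  d2:2  d3:2  d4:0 → peak 10
Scene 7@2: d1:8  d2:2  d3:2  d4:2 → peak 8
Best is Scene 7@2, peak 8.

8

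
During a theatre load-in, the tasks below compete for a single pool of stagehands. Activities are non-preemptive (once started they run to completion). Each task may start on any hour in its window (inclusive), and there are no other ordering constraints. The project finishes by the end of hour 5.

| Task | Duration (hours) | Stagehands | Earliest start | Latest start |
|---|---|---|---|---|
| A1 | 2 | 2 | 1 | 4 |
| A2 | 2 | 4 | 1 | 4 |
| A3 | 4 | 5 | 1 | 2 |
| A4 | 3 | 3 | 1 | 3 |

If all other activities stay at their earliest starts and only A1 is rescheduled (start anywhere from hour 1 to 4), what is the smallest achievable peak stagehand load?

12

A1@1: h1:14  h2:14  h3:8  h4:5  h5:0 → peak 14
A1@2: h1:12  h2:14  h3:10  h4:5  h5:0 → peak 14
A1@3: h1:12  h2:12  h3:10  h4:7  h5:0 → peak 12
A1@4: h1:12  h2:12  h3:8  h4:7  h5:2 → peak 12
Best is A1@3, peak 12.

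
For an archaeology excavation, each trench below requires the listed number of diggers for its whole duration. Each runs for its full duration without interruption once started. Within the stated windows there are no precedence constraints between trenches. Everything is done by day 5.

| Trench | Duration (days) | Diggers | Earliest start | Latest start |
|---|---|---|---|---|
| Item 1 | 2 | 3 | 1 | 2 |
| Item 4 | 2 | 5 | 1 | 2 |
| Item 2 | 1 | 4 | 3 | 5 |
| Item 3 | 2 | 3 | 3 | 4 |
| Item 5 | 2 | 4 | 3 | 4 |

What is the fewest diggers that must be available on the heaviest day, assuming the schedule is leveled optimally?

8

Early-start (Item 1@1, Item 4@1, Item 2@3, Item 3@3, Item 5@3) gives peak 11: d1:8  d2:8  d3:11  d4:7  d5:0.
Shift Item 5→4.
Schedule Item 1@1, Item 4@1, Item 2@3, Item 3@3, Item 5@4: d1:8  d2:8  d3:7  d4:7  d5:4 — peak 8.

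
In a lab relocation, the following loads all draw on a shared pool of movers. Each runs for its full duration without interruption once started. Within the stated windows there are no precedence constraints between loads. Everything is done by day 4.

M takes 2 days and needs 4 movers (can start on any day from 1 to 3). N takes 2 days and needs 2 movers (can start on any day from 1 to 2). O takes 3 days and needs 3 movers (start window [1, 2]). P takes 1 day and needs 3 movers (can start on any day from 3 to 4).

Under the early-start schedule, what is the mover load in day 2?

At early start, day 2 has: M, N, O.
Demand: 4 + 2 + 3 = 9.

9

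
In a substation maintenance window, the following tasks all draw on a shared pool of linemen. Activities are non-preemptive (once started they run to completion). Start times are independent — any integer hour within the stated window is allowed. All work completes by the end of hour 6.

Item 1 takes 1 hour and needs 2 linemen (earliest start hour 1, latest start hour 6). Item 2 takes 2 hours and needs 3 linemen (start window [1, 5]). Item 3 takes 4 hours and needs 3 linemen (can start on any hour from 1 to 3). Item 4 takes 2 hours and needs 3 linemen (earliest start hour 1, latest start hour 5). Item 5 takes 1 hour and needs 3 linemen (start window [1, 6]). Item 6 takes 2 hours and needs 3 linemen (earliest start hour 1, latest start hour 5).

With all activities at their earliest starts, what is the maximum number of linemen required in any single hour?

17

Early-start schedule: Item 1@1, Item 2@1, Item 3@1, Item 4@1, Item 5@1, Item 6@1.
Load per hour: hour 1: 17, hour 2: 12, hour 3: 3, hour 4: 3, hour 5: 0, hour 6: 0.
Peak is 17.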